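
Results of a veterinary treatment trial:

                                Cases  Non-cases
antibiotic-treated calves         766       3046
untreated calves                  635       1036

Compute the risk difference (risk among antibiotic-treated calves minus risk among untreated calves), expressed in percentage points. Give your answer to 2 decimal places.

-17.91

risk, antibiotic-treated calves = 766/3812 = 0.2009
risk, untreated calves = 635/1671 = 0.3800
risk difference = 0.2009 − 0.3800 = -0.1791 → -17.91 percentage points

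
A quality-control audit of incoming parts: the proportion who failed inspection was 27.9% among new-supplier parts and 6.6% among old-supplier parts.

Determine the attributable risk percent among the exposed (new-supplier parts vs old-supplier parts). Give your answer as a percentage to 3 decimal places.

AR% = (0.2790 − 0.0660) / 0.2790 = 0.7634 → 76.344%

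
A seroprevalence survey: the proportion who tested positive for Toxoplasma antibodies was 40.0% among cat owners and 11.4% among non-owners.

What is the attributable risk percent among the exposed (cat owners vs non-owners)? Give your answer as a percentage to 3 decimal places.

AR% = (0.4000 − 0.1140) / 0.4000 = 0.7150 → 71.500%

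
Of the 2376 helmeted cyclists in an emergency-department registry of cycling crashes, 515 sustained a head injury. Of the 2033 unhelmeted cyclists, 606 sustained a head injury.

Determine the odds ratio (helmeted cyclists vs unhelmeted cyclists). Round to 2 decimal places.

OR = (515 × 1427) / (1861 × 606) = 734905/1127766 ≈ 0.65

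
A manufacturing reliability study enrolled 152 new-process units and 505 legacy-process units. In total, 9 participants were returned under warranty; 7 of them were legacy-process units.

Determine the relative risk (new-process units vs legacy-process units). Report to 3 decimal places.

RR = 0.949

new-process units with the outcome: 9 − 7 = 2
new-process units without the outcome: 152 − 2 = 150
legacy-process units without the outcome: 505 − 7 = 498
risk, new-process units = 2/152 = 0.01316
risk, legacy-process units = 7/505 = 0.01386
RR = 0.01316 / 0.01386 = 0.949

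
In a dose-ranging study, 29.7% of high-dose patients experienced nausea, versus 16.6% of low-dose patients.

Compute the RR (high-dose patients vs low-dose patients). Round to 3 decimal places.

RR = 0.2970 / 0.1660 = 1.789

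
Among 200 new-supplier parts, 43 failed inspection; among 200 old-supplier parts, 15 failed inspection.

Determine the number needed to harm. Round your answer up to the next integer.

risk, new-supplier parts = 43/200 = 0.215000
risk, old-supplier parts = 15/200 = 0.075000
absolute risk difference = 0.140000
1 / 0.140000 = 7.143 → round up → 8

8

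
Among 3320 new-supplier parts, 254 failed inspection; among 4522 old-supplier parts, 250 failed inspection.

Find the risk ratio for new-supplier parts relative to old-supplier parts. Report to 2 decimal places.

1.38

risk, new-supplier parts = 254/3320 = 0.0765
risk, old-supplier parts = 250/4522 = 0.0553
RR = 0.0765 / 0.0553 = 1.38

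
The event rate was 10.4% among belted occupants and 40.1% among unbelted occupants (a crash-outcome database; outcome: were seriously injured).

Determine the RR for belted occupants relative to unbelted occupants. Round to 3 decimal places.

RR = 0.1040 / 0.4010 = 0.259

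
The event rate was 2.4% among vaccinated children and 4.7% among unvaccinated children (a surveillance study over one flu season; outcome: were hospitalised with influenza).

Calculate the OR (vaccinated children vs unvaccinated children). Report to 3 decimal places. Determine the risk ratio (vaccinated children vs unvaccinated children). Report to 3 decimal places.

odds, vaccinated children = 0.02400/0.97600 = 0.02459
odds, unvaccinated children = 0.04700/0.95300 = 0.04932
OR = 0.02459 / 0.04932 = 0.499
RR = 0.02400 / 0.04700 = 0.511

OR = 0.499; RR = 0.511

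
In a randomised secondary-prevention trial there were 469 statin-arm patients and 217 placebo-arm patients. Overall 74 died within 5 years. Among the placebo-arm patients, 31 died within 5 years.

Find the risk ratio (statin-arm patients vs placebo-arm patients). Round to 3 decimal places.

0.642

statin-arm patients with the outcome: 74 − 31 = 43
statin-arm patients without the outcome: 469 − 43 = 426
placebo-arm patients without the outcome: 217 − 31 = 186
risk, statin-arm patients = 43/469 = 0.0917
risk, placebo-arm patients = 31/217 = 0.1429
RR = 0.0917 / 0.1429 = 0.642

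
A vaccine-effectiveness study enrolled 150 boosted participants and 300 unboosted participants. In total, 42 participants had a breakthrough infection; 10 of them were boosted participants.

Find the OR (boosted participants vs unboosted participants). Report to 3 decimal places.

boosted participants without the outcome: 150 − 10 = 140
unboosted participants with the outcome: 42 − 10 = 32
unboosted participants without the outcome: 300 − 32 = 268
odds, boosted participants = 10/140 = 0.0714
odds, unboosted participants = 32/268 = 0.1194
OR = 0.0714 / 0.1194 = 0.598

0.598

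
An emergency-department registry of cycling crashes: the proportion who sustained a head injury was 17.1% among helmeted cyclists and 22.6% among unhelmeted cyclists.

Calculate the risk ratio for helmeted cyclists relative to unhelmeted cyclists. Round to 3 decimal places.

RR = 0.1710 / 0.2260 = 0.757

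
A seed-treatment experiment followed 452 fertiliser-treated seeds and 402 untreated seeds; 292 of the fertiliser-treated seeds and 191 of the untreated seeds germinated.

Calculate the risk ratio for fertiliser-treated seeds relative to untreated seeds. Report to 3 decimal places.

RR ≈ 1.360

risk, fertiliser-treated seeds = 292/452 = 0.6460
risk, untreated seeds = 191/402 = 0.4751
RR = 0.6460 / 0.4751 = 1.360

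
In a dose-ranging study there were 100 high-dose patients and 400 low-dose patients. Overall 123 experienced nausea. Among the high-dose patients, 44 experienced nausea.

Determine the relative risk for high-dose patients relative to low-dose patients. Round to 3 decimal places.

RR = 2.228

high-dose patients without the outcome: 100 − 44 = 56
low-dose patients with the outcome: 123 − 44 = 79
low-dose patients without the outcome: 400 − 79 = 321
risk, high-dose patients = 44/100 = 0.4400
risk, low-dose patients = 79/400 = 0.1975
RR = 0.4400 / 0.1975 = 2.228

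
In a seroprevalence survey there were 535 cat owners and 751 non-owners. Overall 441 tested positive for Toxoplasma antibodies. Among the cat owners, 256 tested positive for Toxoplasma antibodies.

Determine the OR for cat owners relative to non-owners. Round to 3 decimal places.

OR ≈ 2.807

cat owners without the outcome: 535 − 256 = 279
non-owners with the outcome: 441 − 256 = 185
non-owners without the outcome: 751 − 185 = 566
OR = (256 × 566) / (279 × 185) = 144896/51615 ≈ 2.807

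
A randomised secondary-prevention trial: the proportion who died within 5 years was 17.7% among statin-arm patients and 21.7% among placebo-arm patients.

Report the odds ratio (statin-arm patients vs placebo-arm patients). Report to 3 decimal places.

0.776

odds, statin-arm patients = 0.1770/0.8230 = 0.2151
odds, placebo-arm patients = 0.2170/0.7830 = 0.2771
OR = 0.2151 / 0.2771 = 0.776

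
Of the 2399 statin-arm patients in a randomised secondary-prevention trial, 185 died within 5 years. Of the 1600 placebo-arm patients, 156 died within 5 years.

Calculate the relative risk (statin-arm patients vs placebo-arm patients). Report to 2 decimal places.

RR = 0.79

risk, statin-arm patients = 185/2399 = 0.0771
risk, placebo-arm patients = 156/1600 = 0.0975
RR = 0.0771 / 0.0975 = 0.79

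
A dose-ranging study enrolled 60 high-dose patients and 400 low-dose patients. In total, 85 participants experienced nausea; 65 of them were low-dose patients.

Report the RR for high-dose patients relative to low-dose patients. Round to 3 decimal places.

RR: 2.051

high-dose patients with the outcome: 85 − 65 = 20
high-dose patients without the outcome: 60 − 20 = 40
low-dose patients without the outcome: 400 − 65 = 335
risk, high-dose patients = 20/60 = 0.3333
risk, low-dose patients = 65/400 = 0.1625
RR = 0.3333 / 0.1625 = 2.051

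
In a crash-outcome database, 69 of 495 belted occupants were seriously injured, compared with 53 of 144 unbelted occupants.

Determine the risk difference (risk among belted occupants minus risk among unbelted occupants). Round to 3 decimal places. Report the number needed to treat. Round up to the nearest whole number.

risk, belted occupants = 69/495 = 0.1394
risk, unbelted occupants = 53/144 = 0.3681
risk difference = 0.1394 − 0.3681 = -0.229
absolute risk difference = 0.228662
1 / 0.228662 = 4.373 → round up → 5

RD = -0.229; NNT = 5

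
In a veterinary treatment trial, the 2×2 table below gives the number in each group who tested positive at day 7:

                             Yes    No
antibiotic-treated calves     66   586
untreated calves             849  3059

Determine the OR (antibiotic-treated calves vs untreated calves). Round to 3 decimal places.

OR = (66 × 3059) / (586 × 849) = 201894/497514 ≈ 0.406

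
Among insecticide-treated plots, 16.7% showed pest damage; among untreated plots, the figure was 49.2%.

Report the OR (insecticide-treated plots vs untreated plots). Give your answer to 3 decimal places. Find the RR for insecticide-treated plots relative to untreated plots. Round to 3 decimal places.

odds, insecticide-treated plots = 0.1670/0.8330 = 0.2005
odds, untreated plots = 0.4920/0.5080 = 0.9685
OR = 0.2005 / 0.9685 = 0.207
RR = 0.1670 / 0.4920 = 0.339

OR = 0.207; RR = 0.339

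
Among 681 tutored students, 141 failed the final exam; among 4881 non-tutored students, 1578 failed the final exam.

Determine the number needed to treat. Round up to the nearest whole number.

risk, tutored students = 141/681 = 0.207048
risk, non-tutored students = 1578/4881 = 0.323294
absolute risk difference = 0.116246
1 / 0.116246 = 8.602 → round up → 9

NNT = 9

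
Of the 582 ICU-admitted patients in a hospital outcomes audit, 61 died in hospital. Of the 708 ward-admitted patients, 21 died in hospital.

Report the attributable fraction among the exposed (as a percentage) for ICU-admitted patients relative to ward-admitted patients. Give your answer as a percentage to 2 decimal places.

AR%: 71.70%

risk, ICU-admitted patients = 61/582 = 0.10481
risk, ward-admitted patients = 21/708 = 0.02966
AR% = (0.10481 − 0.02966) / 0.10481 = 0.7170 → 71.70%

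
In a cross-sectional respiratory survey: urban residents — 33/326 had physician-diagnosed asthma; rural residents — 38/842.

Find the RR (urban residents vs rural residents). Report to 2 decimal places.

RR ≈ 2.24

risk, urban residents = 33/326 = 0.10123
risk, rural residents = 38/842 = 0.04513
RR = 0.10123 / 0.04513 = 2.24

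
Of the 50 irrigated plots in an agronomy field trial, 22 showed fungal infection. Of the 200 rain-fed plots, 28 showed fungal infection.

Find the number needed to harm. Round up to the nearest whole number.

NNH ≈ 4

risk, irrigated plots = 22/50 = 0.440000
risk, rain-fed plots = 28/200 = 0.140000
absolute risk difference = 0.300000
1 / 0.300000 = 3.333 → round up → 4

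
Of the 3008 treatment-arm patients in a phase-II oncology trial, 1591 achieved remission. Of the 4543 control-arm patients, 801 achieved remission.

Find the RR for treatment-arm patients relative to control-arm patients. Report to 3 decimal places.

risk, treatment-arm patients = 1591/3008 = 0.5289
risk, control-arm patients = 801/4543 = 0.1763
RR = 0.5289 / 0.1763 = 3.000

RR ≈ 3.000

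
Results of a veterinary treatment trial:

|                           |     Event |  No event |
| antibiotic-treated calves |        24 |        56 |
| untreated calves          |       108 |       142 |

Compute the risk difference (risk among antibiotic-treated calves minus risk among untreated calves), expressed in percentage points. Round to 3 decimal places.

risk, antibiotic-treated calves = 24/80 = 0.3000
risk, untreated calves = 108/250 = 0.4320
risk difference = 0.3000 − 0.4320 = -0.1320 → -13.200 percentage points

-13.200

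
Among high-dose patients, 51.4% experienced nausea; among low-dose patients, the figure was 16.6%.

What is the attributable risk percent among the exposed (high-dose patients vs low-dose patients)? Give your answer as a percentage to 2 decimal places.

AR% = (0.5140 − 0.1660) / 0.5140 = 0.6770 → 67.70%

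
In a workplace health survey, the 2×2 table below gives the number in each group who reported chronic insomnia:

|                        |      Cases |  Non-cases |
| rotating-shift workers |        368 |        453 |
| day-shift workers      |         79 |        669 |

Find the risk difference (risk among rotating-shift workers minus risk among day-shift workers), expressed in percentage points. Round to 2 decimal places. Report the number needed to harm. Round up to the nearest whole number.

risk, rotating-shift workers = 368/821 = 0.4482
risk, day-shift workers = 79/748 = 0.1056
risk difference = 0.4482 − 0.1056 = 0.3426 → 34.26 percentage points
absolute risk difference = 0.342619
1 / 0.342619 = 2.919 → round up → 3

RD = 34.26; NNH = 3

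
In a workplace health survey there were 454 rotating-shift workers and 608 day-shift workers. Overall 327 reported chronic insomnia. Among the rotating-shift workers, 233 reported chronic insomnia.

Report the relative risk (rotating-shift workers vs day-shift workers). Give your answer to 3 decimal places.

rotating-shift workers without the outcome: 454 − 233 = 221
day-shift workers with the outcome: 327 − 233 = 94
day-shift workers without the outcome: 608 − 94 = 514
risk, rotating-shift workers = 233/454 = 0.5132
risk, day-shift workers = 94/608 = 0.1546
RR = 0.5132 / 0.1546 = 3.320

RR: 3.320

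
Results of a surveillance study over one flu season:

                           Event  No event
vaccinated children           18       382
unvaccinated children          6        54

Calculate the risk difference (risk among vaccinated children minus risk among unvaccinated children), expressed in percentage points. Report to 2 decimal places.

-5.50

risk, vaccinated children = 18/400 = 0.04500
risk, unvaccinated children = 6/60 = 0.10000
risk difference = 0.04500 − 0.10000 = -0.05500 → -5.50 percentage points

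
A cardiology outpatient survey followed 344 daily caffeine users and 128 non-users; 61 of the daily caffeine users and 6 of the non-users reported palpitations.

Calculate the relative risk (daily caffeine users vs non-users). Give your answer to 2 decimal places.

risk, daily caffeine users = 61/344 = 0.17733
risk, non-users = 6/128 = 0.04688
RR = 0.17733 / 0.04688 = 3.78

RR = 3.78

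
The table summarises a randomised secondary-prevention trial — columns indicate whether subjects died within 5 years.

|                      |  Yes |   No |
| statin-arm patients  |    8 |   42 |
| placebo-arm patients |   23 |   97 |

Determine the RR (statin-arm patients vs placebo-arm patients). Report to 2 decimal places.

RR: 0.83

risk, statin-arm patients = 8/50 = 0.1600
risk, placebo-arm patients = 23/120 = 0.1917
RR = 0.1600 / 0.1917 = 0.83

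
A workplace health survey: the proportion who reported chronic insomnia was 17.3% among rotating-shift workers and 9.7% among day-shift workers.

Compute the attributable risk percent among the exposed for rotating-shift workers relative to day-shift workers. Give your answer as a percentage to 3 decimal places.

AR% = (0.1730 − 0.0970) / 0.1730 = 0.4393 → 43.931%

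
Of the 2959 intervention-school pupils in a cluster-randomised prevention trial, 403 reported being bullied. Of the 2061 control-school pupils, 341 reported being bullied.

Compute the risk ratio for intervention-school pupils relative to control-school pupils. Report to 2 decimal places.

0.82

risk, intervention-school pupils = 403/2959 = 0.1362
risk, control-school pupils = 341/2061 = 0.1655
RR = 0.1362 / 0.1655 = 0.82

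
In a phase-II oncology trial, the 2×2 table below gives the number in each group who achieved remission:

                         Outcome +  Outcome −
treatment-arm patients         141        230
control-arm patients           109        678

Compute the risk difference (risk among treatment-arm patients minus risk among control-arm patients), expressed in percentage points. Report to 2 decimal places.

risk, treatment-arm patients = 141/371 = 0.3801
risk, control-arm patients = 109/787 = 0.1385
risk difference = 0.3801 − 0.1385 = 0.2416 → 24.16 percentage points

RD = 24.16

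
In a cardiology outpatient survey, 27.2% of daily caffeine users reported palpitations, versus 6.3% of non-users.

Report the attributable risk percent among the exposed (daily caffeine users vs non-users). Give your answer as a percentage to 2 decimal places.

AR% = (0.2720 − 0.0630) / 0.2720 = 0.7684 → 76.84%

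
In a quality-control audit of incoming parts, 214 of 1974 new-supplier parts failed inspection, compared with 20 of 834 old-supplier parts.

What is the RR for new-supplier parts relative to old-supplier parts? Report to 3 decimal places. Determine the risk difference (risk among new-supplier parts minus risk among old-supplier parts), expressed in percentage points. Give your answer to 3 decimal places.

RR = 4.521; RD = 8.443

risk, new-supplier parts = 214/1974 = 0.10841
risk, old-supplier parts = 20/834 = 0.02398
RR = 0.10841 / 0.02398 = 4.521
risk difference = 0.10841 − 0.02398 = 0.08443 → 8.443 percentage points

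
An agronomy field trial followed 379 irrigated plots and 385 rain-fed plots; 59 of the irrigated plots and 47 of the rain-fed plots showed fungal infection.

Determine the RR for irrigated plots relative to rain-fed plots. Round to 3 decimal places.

RR: 1.275

risk, irrigated plots = 59/379 = 0.1557
risk, rain-fed plots = 47/385 = 0.1221
RR = 0.1557 / 0.1221 = 1.275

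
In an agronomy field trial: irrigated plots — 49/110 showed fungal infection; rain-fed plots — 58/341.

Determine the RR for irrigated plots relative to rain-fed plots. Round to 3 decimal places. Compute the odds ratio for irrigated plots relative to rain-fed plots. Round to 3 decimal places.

RR = 2.619; OR = 3.919

risk, irrigated plots = 49/110 = 0.4455
risk, rain-fed plots = 58/341 = 0.1701
RR = 0.4455 / 0.1701 = 2.619
OR = (49 × 283) / (61 × 58) = 13867/3538 ≈ 3.919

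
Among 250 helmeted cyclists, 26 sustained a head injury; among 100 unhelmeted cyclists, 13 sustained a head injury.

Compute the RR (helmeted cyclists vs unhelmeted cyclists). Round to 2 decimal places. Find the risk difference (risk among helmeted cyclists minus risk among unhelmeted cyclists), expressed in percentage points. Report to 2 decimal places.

risk, helmeted cyclists = 26/250 = 0.1040
risk, unhelmeted cyclists = 13/100 = 0.1300
RR = 0.1040 / 0.1300 = 0.80
risk difference = 0.1040 − 0.1300 = -0.0260 → -2.60 percentage points

RR = 0.80; RD = -2.60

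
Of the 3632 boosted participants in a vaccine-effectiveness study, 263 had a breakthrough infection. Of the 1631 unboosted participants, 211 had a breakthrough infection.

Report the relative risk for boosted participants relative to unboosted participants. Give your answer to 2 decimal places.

risk, boosted participants = 263/3632 = 0.0724
risk, unboosted participants = 211/1631 = 0.1294
RR = 0.0724 / 0.1294 = 0.56

RR: 0.56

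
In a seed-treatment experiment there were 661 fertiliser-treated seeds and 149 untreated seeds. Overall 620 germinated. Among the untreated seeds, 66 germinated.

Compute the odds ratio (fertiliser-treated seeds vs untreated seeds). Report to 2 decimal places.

OR = 6.51

fertiliser-treated seeds with the outcome: 620 − 66 = 554
fertiliser-treated seeds without the outcome: 661 − 554 = 107
untreated seeds without the outcome: 149 − 66 = 83
odds, fertiliser-treated seeds = 554/107 = 5.1776
odds, untreated seeds = 66/83 = 0.7952
OR = 5.1776 / 0.7952 = 6.51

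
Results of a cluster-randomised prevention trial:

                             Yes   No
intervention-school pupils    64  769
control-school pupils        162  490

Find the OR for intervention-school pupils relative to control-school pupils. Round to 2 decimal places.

OR = (64 × 490) / (769 × 162) = 31360/124578 ≈ 0.25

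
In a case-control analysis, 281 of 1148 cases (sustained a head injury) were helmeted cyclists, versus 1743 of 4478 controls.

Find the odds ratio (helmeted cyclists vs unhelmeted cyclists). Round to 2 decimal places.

OR ≈ 0.51

odds, helmeted cyclists = 281/1743 = 0.1612
odds, unhelmeted cyclists = 867/2735 = 0.3170
OR = 0.1612 / 0.3170 = 0.51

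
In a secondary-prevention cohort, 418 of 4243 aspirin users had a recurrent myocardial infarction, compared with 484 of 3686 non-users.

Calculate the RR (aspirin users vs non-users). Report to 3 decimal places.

risk, aspirin users = 418/4243 = 0.0985
risk, non-users = 484/3686 = 0.1313
RR = 0.0985 / 0.1313 = 0.750

0.750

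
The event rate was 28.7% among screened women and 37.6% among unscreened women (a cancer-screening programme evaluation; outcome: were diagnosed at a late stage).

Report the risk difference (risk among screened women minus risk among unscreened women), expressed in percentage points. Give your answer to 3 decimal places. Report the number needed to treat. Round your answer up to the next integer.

risk difference = 0.2870 − 0.3760 = -0.0890 → -8.900 percentage points
absolute risk difference = 0.089000
1 / 0.089000 = 11.236 → round up → 12

RD = -8.900; NNT = 12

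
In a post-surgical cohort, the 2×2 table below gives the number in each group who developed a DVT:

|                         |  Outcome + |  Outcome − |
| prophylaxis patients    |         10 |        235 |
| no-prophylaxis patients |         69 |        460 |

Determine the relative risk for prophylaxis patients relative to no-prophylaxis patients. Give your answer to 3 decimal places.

RR = 0.313

risk, prophylaxis patients = 10/245 = 0.04082
risk, no-prophylaxis patients = 69/529 = 0.13043
RR = 0.04082 / 0.13043 = 0.313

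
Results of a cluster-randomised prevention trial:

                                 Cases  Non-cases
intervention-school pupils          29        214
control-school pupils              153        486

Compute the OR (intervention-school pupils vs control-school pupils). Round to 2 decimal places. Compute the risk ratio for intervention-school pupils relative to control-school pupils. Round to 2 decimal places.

OR = (29 × 486) / (214 × 153) = 14094/32742 ≈ 0.43
risk, intervention-school pupils = 29/243 = 0.1193
risk, control-school pupils = 153/639 = 0.2394
RR = 0.1193 / 0.2394 = 0.50

OR = 0.43; RR = 0.50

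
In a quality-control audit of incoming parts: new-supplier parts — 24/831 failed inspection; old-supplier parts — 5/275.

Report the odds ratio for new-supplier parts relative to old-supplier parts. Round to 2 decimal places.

OR = (24 × 270) / (807 × 5) = 6480/4035 ≈ 1.61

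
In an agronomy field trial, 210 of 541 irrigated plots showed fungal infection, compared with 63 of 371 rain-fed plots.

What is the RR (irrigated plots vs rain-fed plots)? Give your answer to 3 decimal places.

RR ≈ 2.286

risk, irrigated plots = 210/541 = 0.3882
risk, rain-fed plots = 63/371 = 0.1698
RR = 0.3882 / 0.1698 = 2.286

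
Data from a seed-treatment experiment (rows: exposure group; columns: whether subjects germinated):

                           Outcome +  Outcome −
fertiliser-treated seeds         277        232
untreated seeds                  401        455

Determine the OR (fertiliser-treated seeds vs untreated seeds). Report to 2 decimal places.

OR = (277 × 455) / (232 × 401) = 126035/93032 ≈ 1.35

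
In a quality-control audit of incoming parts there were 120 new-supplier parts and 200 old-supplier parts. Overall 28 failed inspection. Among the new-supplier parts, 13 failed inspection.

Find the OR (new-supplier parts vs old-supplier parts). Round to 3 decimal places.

new-supplier parts without the outcome: 120 − 13 = 107
old-supplier parts with the outcome: 28 − 13 = 15
old-supplier parts without the outcome: 200 − 15 = 185
OR = (13 × 185) / (107 × 15) = 2405/1605 ≈ 1.498

1.498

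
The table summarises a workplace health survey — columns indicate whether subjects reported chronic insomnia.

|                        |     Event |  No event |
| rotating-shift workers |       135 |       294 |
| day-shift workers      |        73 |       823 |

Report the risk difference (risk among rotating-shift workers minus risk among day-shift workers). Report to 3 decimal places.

RD = 0.233

risk, rotating-shift workers = 135/429 = 0.3147
risk, day-shift workers = 73/896 = 0.0815
risk difference = 0.3147 − 0.0815 = 0.233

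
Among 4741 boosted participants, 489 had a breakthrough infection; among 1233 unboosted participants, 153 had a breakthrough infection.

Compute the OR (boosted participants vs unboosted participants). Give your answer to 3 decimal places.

odds, boosted participants = 489/4252 = 0.1150
odds, unboosted participants = 153/1080 = 0.1417
OR = 0.1150 / 0.1417 = 0.812

OR = 0.812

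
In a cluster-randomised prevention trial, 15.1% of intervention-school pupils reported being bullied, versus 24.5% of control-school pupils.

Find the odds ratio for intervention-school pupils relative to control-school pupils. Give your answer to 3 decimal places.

0.548

odds, intervention-school pupils = 0.1510/0.8490 = 0.1779
odds, control-school pupils = 0.2450/0.7550 = 0.3245
OR = 0.1779 / 0.3245 = 0.548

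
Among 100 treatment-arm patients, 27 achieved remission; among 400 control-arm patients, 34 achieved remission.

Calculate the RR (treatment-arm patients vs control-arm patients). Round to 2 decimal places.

3.18

risk, treatment-arm patients = 27/100 = 0.2700
risk, control-arm patients = 34/400 = 0.0850
RR = 0.2700 / 0.0850 = 3.18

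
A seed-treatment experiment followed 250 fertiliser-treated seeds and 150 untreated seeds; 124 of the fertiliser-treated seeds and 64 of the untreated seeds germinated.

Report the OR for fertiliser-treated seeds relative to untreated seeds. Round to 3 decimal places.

OR = (124 × 86) / (126 × 64) = 10664/8064 ≈ 1.322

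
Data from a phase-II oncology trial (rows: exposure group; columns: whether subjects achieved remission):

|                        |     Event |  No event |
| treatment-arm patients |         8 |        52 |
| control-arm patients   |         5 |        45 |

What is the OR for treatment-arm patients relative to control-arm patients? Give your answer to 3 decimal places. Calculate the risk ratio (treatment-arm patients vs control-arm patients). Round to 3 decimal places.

OR = 1.385; RR = 1.333

OR = (8 × 45) / (52 × 5) = 360/260 ≈ 1.385
risk, treatment-arm patients = 8/60 = 0.1333
risk, control-arm patients = 5/50 = 0.1000
RR = 0.1333 / 0.1000 = 1.333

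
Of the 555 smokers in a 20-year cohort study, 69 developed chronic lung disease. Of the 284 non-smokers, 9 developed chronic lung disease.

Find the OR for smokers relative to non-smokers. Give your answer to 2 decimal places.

OR ≈ 4.34

odds, smokers = 69/486 = 0.14198
odds, non-smokers = 9/275 = 0.03273
OR = 0.14198 / 0.03273 = 4.34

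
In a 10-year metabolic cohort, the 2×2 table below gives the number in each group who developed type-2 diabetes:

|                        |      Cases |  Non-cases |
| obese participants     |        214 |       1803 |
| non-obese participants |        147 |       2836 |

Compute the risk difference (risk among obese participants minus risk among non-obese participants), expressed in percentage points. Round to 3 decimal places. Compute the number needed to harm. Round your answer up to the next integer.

risk, obese participants = 214/2017 = 0.10610
risk, non-obese participants = 147/2983 = 0.04928
risk difference = 0.10610 − 0.04928 = 0.05682 → 5.682 percentage points
absolute risk difference = 0.056819
1 / 0.056819 = 17.600 → round up → 18

RD = 5.682; NNH = 18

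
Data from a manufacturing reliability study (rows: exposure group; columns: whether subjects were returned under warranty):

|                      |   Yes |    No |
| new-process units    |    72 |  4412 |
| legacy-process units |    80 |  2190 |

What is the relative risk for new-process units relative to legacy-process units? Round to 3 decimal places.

0.456

risk, new-process units = 72/4484 = 0.01606
risk, legacy-process units = 80/2270 = 0.03524
RR = 0.01606 / 0.03524 = 0.456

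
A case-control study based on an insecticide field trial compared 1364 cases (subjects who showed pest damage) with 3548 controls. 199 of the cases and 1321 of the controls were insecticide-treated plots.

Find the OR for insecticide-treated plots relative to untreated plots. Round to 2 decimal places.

OR = (199 × 2227) / (1321 × 1165) = 443173/1538965 ≈ 0.29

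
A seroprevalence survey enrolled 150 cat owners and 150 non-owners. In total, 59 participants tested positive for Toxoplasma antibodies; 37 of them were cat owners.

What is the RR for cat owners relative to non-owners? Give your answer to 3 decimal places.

cat owners without the outcome: 150 − 37 = 113
non-owners with the outcome: 59 − 37 = 22
non-owners without the outcome: 150 − 22 = 128
risk, cat owners = 37/150 = 0.2467
risk, non-owners = 22/150 = 0.1467
RR = 0.2467 / 0.1467 = 1.682

RR = 1.682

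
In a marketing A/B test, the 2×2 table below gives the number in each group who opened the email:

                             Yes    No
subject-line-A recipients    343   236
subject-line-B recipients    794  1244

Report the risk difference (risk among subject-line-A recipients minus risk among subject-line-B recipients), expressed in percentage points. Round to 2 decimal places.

risk, subject-line-A recipients = 343/579 = 0.5924
risk, subject-line-B recipients = 794/2038 = 0.3896
risk difference = 0.5924 − 0.3896 = 0.2028 → 20.28 percentage points

RD = 20.28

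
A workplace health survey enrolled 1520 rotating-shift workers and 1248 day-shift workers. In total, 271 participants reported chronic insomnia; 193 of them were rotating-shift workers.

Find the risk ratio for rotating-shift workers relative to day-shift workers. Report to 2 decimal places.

rotating-shift workers without the outcome: 1520 − 193 = 1327
day-shift workers with the outcome: 271 − 193 = 78
day-shift workers without the outcome: 1248 − 78 = 1170
risk, rotating-shift workers = 193/1520 = 0.1270
risk, day-shift workers = 78/1248 = 0.0625
RR = 0.1270 / 0.0625 = 2.03

RR: 2.03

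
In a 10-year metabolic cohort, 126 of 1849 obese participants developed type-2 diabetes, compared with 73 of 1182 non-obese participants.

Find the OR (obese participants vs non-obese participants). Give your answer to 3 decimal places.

OR = (126 × 1109) / (1723 × 73) = 139734/125779 ≈ 1.111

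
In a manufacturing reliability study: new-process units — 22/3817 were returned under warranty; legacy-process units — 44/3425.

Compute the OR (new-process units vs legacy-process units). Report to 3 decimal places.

OR = (22 × 3381) / (3795 × 44) = 74382/166980 ≈ 0.445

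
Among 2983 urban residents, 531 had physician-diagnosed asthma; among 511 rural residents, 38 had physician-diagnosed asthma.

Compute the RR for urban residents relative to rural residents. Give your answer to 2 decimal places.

risk, urban residents = 531/2983 = 0.1780
risk, rural residents = 38/511 = 0.0744
RR = 0.1780 / 0.0744 = 2.39

RR = 2.39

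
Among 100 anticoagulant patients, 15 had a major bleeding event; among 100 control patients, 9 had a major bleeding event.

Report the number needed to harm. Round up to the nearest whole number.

risk, anticoagulant patients = 15/100 = 0.150000
risk, control patients = 9/100 = 0.090000
absolute risk difference = 0.060000
1 / 0.060000 = 16.667 → round up → 17

17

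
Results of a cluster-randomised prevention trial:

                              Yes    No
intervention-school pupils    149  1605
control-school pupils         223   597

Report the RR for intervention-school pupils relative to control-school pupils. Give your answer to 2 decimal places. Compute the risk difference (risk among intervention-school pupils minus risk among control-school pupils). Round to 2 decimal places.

RR = 0.31; RD = -0.19

risk, intervention-school pupils = 149/1754 = 0.0849
risk, control-school pupils = 223/820 = 0.2720
RR = 0.0849 / 0.2720 = 0.31
risk difference = 0.0849 − 0.2720 = -0.19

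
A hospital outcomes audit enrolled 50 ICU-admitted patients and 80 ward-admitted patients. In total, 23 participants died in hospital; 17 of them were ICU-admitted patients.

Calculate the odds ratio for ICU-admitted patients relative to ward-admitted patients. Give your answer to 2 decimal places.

ICU-admitted patients without the outcome: 50 − 17 = 33
ward-admitted patients with the outcome: 23 − 17 = 6
ward-admitted patients without the outcome: 80 − 6 = 74
OR = (17 × 74) / (33 × 6) = 1258/198 ≈ 6.35

6.35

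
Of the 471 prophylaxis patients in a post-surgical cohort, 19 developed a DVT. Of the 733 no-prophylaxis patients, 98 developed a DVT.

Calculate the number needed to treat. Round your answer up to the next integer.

risk, prophylaxis patients = 19/471 = 0.040340
risk, no-prophylaxis patients = 98/733 = 0.133697
absolute risk difference = 0.093357
1 / 0.093357 = 10.712 → round up → 11

11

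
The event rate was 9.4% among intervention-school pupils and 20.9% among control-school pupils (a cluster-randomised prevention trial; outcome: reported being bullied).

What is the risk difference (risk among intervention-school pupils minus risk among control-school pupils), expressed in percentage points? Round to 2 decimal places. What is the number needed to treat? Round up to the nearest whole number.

RD = -11.50; NNT = 9

risk difference = 0.0940 − 0.2090 = -0.1150 → -11.50 percentage points
absolute risk difference = 0.115000
1 / 0.115000 = 8.696 → round up → 9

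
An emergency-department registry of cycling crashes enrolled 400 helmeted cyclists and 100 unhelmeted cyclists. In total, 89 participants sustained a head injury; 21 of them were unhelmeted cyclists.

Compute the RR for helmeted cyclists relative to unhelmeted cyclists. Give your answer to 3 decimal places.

0.810

helmeted cyclists with the outcome: 89 − 21 = 68
helmeted cyclists without the outcome: 400 − 68 = 332
unhelmeted cyclists without the outcome: 100 − 21 = 79
risk, helmeted cyclists = 68/400 = 0.1700
risk, unhelmeted cyclists = 21/100 = 0.2100
RR = 0.1700 / 0.2100 = 0.810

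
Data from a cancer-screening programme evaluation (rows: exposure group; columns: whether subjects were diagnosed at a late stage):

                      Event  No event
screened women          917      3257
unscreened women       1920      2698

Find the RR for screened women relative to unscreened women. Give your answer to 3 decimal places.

0.528

risk, screened women = 917/4174 = 0.2197
risk, unscreened women = 1920/4618 = 0.4158
RR = 0.2197 / 0.4158 = 0.528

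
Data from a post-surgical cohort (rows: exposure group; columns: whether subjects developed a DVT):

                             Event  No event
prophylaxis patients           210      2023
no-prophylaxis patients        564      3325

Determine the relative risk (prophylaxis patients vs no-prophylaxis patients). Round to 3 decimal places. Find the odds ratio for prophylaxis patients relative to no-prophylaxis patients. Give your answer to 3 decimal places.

RR = 0.648; OR = 0.612

risk, prophylaxis patients = 210/2233 = 0.0940
risk, no-prophylaxis patients = 564/3889 = 0.1450
RR = 0.0940 / 0.1450 = 0.648
odds, prophylaxis patients = 210/2023 = 0.1038
odds, no-prophylaxis patients = 564/3325 = 0.1696
OR = 0.1038 / 0.1696 = 0.612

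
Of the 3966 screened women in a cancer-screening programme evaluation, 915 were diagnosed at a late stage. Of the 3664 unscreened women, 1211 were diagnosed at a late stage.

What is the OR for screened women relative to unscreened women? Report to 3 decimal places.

odds, screened women = 915/3051 = 0.2999
odds, unscreened women = 1211/2453 = 0.4937
OR = 0.2999 / 0.4937 = 0.607

OR: 0.607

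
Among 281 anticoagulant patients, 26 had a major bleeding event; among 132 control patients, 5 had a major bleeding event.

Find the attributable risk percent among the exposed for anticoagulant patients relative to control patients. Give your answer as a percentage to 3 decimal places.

risk, anticoagulant patients = 26/281 = 0.09253
risk, control patients = 5/132 = 0.03788
AR% = (0.09253 − 0.03788) / 0.09253 = 0.5906 → 59.062%

AR%: 59.062%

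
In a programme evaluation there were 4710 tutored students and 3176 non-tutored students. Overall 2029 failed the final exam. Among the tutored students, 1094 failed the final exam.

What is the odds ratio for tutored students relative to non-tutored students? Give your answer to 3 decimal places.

tutored students without the outcome: 4710 − 1094 = 3616
non-tutored students with the outcome: 2029 − 1094 = 935
non-tutored students without the outcome: 3176 − 935 = 2241
odds, tutored students = 1094/3616 = 0.3025
odds, non-tutored students = 935/2241 = 0.4172
OR = 0.3025 / 0.4172 = 0.725

OR = 0.725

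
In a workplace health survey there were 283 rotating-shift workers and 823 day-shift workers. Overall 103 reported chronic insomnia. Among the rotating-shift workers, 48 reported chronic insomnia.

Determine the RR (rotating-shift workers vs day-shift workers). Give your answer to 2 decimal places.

RR: 2.54

rotating-shift workers without the outcome: 283 − 48 = 235
day-shift workers with the outcome: 103 − 48 = 55
day-shift workers without the outcome: 823 − 55 = 768
risk, rotating-shift workers = 48/283 = 0.1696
risk, day-shift workers = 55/823 = 0.0668
RR = 0.1696 / 0.0668 = 2.54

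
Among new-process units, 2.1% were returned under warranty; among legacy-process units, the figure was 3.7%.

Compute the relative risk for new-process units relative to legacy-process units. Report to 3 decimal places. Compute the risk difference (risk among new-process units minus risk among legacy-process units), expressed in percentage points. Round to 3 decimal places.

RR = 0.568; RD = -1.600

RR = 0.02100 / 0.03700 = 0.568
risk difference = 0.02100 − 0.03700 = -0.01600 → -1.600 percentage points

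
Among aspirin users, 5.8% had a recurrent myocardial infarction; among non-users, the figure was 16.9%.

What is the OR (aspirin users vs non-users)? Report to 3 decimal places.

OR: 0.303

odds, aspirin users = 0.0580/0.9420 = 0.0616
odds, non-users = 0.1690/0.8310 = 0.2034
OR = 0.0616 / 0.2034 = 0.303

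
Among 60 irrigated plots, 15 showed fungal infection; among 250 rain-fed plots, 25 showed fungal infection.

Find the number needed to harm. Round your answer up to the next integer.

NNH ≈ 7

risk, irrigated plots = 15/60 = 0.250000
risk, rain-fed plots = 25/250 = 0.100000
absolute risk difference = 0.150000
1 / 0.150000 = 6.667 → round up → 7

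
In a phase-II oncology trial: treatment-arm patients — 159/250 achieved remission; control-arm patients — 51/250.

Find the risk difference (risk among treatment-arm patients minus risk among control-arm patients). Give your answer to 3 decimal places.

risk, treatment-arm patients = 159/250 = 0.6360
risk, control-arm patients = 51/250 = 0.2040
risk difference = 0.6360 − 0.2040 = 0.432

0.432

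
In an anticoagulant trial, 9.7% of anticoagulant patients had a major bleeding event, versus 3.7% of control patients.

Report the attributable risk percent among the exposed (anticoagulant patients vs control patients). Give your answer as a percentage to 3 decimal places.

AR% = (0.09700 − 0.03700) / 0.09700 = 0.6186 → 61.856%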